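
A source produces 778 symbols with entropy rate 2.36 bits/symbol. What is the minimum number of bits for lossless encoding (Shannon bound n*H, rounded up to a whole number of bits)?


Minimum bits >= n * H = 778 * 2.36 = 1836.08, rounded up to a whole number of bits = 1837

1837 bits


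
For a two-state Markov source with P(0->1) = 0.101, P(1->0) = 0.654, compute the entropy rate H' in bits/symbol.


Stationary distribution: pi_0 = p10/(p01+p10) = 0.8662, pi_1 = 0.1338. Entropy rate H' = pi_0*H(p01) + pi_1*H(p10) = 0.8662*0.4722 + 0.1338*0.9304 = 0.5335

0.5335 bits/symbol


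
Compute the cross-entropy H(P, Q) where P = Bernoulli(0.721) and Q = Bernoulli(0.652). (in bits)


H(P,Q) = -p*log2(q) - (1-p)*log2(1-q). -0.721*log2(0.652) = 0.444897; -0.279*log2(0.348) = 0.424873. H(P,Q) = 0.444897 + 0.424873 = 0.8698

0.8698 bits


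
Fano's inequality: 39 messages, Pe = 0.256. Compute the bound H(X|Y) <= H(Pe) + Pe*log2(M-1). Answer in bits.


H(Pe) = -Pe*log2(Pe) - (1-Pe)*log2(1-Pe) = -0.256*log2(0.256) - 0.744*log2(0.744) = 0.503241 + 0.317409 = 0.8207. Pe*log2(M-1) = 0.256*log2(38) = 1.343469. Bound = H(Pe) + Pe*log2(M-1) = 0.503241 + 0.317409 + 1.343469 = 2.1641

2.1641 bits


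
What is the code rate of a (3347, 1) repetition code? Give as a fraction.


Rate = k/n = 1/3347

1/3347


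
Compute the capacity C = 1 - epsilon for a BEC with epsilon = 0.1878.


C = 1 - epsilon = 1 - 0.1878 = 0.8122

0.8122 bits


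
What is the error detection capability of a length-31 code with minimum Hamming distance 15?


Detection capability = d_min - 1 = 15 - 1 = 14

14 errors


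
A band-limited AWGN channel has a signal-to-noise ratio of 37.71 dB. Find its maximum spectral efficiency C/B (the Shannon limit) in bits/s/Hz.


SNR_linear = 10^(37.71/10) = 5902.0108; C/B = log2(1 + SNR_linear) = log2(1 + 5902.0108) = 12.5272

12.5272 bits/s/Hz


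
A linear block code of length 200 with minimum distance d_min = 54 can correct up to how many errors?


Correction capability = floor((d-1)/2) = floor((54-1)/2) = 26

26 errors


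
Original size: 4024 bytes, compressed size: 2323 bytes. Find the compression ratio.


Ratio = original / compressed = 4024 / 2323 = 1.7322

1.7322


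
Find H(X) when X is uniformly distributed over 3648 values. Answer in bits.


H = log2(n) = log2(3648) = 11.8329

11.8329 bits


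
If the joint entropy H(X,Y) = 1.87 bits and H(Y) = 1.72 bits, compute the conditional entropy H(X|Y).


H(X|Y) = H(X,Y) - H(Y) = 1.87 - 1.72 = 0.15

0.15 bits


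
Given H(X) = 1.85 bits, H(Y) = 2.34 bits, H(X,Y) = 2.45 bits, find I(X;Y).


I(X;Y) = H(X) + H(Y) - H(X,Y) = 1.85 + 2.34 - 2.45 = 1.74

1.74 bits


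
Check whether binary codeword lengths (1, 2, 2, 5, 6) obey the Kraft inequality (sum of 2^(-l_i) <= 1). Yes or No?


Kraft sum = sum(2^(-l_i)) = 1.0469, need <= 1. Result: violated (a binary prefix-free code with these lengths cannot exist)

No


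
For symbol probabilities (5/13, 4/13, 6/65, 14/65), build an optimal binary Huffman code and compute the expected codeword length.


Huffman construction (repeatedly merge the two least-probable nodes; each merge adds 1 bit to every symbol beneath it): 6/65 + 14/65 = 4/13; 4/13 + 4/13 = 8/13; 5/13 + 8/13 = 1. Resulting codeword lengths (in the order the probabilities were given): (1, 2, 3, 3). L_avg = sum(p_i * l_i) = 5/13*1 + 4/13*2 + 6/65*3 + 14/65*3 = 25/13 = 1.9231

1.9231 bits


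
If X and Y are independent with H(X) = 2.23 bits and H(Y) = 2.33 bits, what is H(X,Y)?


For independent variables, H(X,Y) = H(X) + H(Y) = 2.23 + 2.33 = 4.56

4.56 bits


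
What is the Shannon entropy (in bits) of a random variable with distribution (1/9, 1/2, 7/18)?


H = -sum(p_i * log2(p_i)). Terms: -(1/9)*log2(1/9) = 0.352214; -(1/2)*log2(1/2) = 0.500000; -(7/18)*log2(7/18) = 0.529888. H = 0.352214 + 0.500000 + 0.529888 = 1.3821

1.3821 bits


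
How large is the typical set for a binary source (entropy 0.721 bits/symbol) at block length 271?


log2|A_typical| = nH = 271 * 0.721 = 195.391, so |A_typical| ~ 2^195.391 = 6.585e+58

6.585e+58


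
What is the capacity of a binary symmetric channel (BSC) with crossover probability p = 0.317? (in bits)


H(p) = -p*log2(p) - (1-p)*log2(1-p) = -0.317*log2(0.317) - 0.683*log2(0.683) = 0.525410 + 0.375679 = 0.9011. C = 1 - H(p) = 1 - 0.9011 = 0.0989

0.0989 bits


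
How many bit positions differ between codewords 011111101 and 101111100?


Count differing positions: ^ ^ . . . . . . ^ = 3 differences

3


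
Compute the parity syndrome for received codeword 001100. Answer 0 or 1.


Syndrome = XOR of all bits = 0 XOR 0 XOR 1 XOR 1 XOR 0 XOR 0 = 0

0


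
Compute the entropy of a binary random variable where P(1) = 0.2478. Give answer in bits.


H = -p*log2(p) - (1-p)*log2(1-p). -0.2478*log2(0.2478) = 0.498760; -0.7522*log2(0.7522) = 0.309013. H = 0.498760 + 0.309013 = 0.8078

0.8078 bits


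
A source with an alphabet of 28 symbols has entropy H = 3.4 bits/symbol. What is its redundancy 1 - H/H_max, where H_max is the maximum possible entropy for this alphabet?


H_max = log2(K) = log2(28) = 4.8074 bits/symbol. Redundancy = 1 - H/H_max = 1 - 3.4/4.8074 = 1 - 0.7072 = 0.2928

0.2928


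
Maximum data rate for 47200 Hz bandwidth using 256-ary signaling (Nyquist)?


Rate = 2 * B * log2(M) = 2 * 47200 * 8.0 = 755200.0

755200.0 bps


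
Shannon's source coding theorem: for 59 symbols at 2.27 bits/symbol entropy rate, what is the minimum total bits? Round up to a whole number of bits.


Minimum bits >= n * H = 59 * 2.27 = 133.93, rounded up to a whole number of bits = 134

134 bits


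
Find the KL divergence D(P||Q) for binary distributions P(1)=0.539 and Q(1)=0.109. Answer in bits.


KL = p*log2(p/q) + (1-p)*log2((1-p)/(1-q)) = 0.539*log2(0.539/0.109) + 0.461*log2(0.461/0.891) = 0.8047

0.8047 bits


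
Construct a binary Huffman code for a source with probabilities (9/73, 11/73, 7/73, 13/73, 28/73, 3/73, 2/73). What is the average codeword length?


Huffman construction (repeatedly merge the two least-probable nodes; each merge adds 1 bit to every symbol beneath it): 2/73 + 3/73 = 5/73; 5/73 + 7/73 = 12/73; 9/73 + 11/73 = 20/73; 12/73 + 13/73 = 25/73; 20/73 + 25/73 = 45/73; 28/73 + 45/73 = 1. Resulting codeword lengths (in the order the probabilities were given): (3, 3, 4, 3, 1, 5, 5). L_avg = sum(p_i * l_i) = 9/73*3 + 11/73*3 + 7/73*4 + 13/73*3 + 28/73*1 + 3/73*5 + 2/73*5 = 180/73 = 2.4658

2.4658 bits


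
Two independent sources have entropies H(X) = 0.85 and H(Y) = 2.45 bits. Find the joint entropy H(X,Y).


For independent variables, H(X,Y) = H(X) + H(Y) = 0.85 + 2.45 = 3.3

3.3 bits


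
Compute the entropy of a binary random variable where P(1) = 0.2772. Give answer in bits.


H = -p*log2(p) - (1-p)*log2(1-p). -0.2772*log2(0.2772) = 0.513097; -0.7228*log2(0.7228) = 0.338510. H = 0.513097 + 0.338510 = 0.8516

0.8516 bits


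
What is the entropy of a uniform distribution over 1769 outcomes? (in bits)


H = log2(n) = log2(1769) = 10.7887

10.7887 bits


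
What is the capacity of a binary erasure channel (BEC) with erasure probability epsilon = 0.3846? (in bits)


C = 1 - epsilon = 1 - 0.3846 = 0.6154

0.6154 bits


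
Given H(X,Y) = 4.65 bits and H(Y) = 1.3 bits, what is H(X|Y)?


H(X|Y) = H(X,Y) - H(Y) = 4.65 - 1.3 = 3.35

3.35 bits


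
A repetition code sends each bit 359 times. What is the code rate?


Rate = k/n = 1/359

1/359


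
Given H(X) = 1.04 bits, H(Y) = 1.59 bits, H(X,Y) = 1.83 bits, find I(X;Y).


I(X;Y) = H(X) + H(Y) - H(X,Y) = 1.04 + 1.59 - 1.83 = 0.8

0.8 bits


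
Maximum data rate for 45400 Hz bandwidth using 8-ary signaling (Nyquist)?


Rate = 2 * B * log2(M) = 2 * 45400 * 3.0 = 272400.0

272400.0 bps


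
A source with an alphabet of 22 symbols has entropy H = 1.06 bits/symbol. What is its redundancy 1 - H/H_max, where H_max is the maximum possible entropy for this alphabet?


H_max = log2(K) = log2(22) = 4.4594 bits/symbol. Redundancy = 1 - H/H_max = 1 - 1.06/4.4594 = 1 - 0.2377 = 0.7623

0.7623


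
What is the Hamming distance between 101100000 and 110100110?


Count differing positions: . ^ ^ . . . ^ ^ . = 4 differences

4


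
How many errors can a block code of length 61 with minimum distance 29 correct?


Correction capability = floor((d-1)/2) = floor((29-1)/2) = 14

14 errors


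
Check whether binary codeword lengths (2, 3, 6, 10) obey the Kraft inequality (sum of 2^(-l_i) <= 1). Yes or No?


Kraft sum = sum(2^(-l_i)) = 0.3916, need <= 1. Result: satisfied (a binary prefix-free code with these lengths exists)

Yes


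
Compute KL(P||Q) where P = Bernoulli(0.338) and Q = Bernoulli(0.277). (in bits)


KL = p*log2(p/q) + (1-p)*log2((1-p)/(1-q)) = 0.338*log2(0.338/0.277) + 0.662*log2(0.662/0.723) = 0.0129

0.0129 bits


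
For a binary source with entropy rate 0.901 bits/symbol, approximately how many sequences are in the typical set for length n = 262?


log2|A_typical| = nH = 262 * 0.901 = 236.062, so |A_typical| ~ 2^236.062 = 1.153e+71

1.153e+71


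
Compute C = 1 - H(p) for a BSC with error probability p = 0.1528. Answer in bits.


H(p) = -p*log2(p) - (1-p)*log2(1-p) = -0.1528*log2(0.1528) - 0.8472*log2(0.8472) = 0.414131 + 0.202672 = 0.6168. C = 1 - H(p) = 1 - 0.6168 = 0.3832

0.3832 bits


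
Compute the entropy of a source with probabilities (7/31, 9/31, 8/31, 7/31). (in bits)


H = -sum(p_i * log2(p_i)). Terms: -(7/31)*log2(7/31) = 0.484771; -(9/31)*log2(9/31) = 0.518014; -(8/31)*log2(8/31) = 0.504309; -(7/31)*log2(7/31) = 0.484771. H = 0.484771 + 0.518014 + 0.504309 + 0.484771 = 1.9919

1.9919 bits


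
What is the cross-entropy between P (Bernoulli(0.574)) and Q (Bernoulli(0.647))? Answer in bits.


H(P,Q) = -p*log2(q) - (1-p)*log2(1-q). -0.574*log2(0.647) = 0.360565; -0.426*log2(0.353) = 0.639963. H(P,Q) = 0.360565 + 0.639963 = 1.0005

1.0005 bits


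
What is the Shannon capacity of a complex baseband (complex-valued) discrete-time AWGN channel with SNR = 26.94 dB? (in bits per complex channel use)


SNR_linear = 10^(26.94/10) = 494.3107; C = log2(1 + SNR_linear) = log2(1 + 494.3107) = 8.9522

8.9522 bits/channel use


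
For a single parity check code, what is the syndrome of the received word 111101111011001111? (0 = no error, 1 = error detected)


Syndrome = XOR of all bits = 1 XOR 1 XOR 1 XOR 1 XOR 0 XOR 1 XOR 1 XOR 1 XOR 1 XOR 0 XOR 1 XOR 1 XOR 0 XOR 0 XOR 1 XOR 1 XOR 1 XOR 1 = 0

0


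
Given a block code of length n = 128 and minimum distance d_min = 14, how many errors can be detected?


Detection capability = d_min - 1 = 14 - 1 = 13

13 errors


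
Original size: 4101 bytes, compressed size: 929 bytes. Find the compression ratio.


Ratio = original / compressed = 4101 / 929 = 4.4144

4.4144


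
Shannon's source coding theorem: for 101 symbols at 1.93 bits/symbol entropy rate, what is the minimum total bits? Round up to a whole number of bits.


Minimum bits >= n * H = 101 * 1.93 = 194.93, rounded up to a whole number of bits = 195

195 bits


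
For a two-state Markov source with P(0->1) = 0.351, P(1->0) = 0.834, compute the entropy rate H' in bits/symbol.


Stationary distribution: pi_0 = p10/(p01+p10) = 0.7038, pi_1 = 0.2962. Entropy rate H' = pi_0*H(p01) + pi_1*H(p10) = 0.7038*0.935 + 0.2962*0.6485 = 0.8501

0.8501 bits/symbol


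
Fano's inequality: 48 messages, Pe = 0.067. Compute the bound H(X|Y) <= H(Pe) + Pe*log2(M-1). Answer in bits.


H(Pe) = -Pe*log2(Pe) - (1-Pe)*log2(1-Pe) = -0.067*log2(0.067) - 0.933*log2(0.933) = 0.261280 + 0.093348 = 0.3546. Pe*log2(M-1) = 0.067*log2(47) = 0.372157. Bound = H(Pe) + Pe*log2(M-1) = 0.261280 + 0.093348 + 0.372157 = 0.7268

0.7268 bits


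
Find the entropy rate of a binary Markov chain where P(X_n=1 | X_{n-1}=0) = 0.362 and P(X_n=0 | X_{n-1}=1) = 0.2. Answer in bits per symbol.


Stationary distribution: pi_0 = p10/(p01+p10) = 0.3559, pi_1 = 0.6441. Entropy rate H' = pi_0*H(p01) + pi_1*H(p10) = 0.3559*0.9443 + 0.6441*0.7219 = 0.8011

0.8011 bits/symbol


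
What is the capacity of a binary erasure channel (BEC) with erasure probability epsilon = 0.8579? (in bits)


C = 1 - epsilon = 1 - 0.8579 = 0.1421

0.1421 bits


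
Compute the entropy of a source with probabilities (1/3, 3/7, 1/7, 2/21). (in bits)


H = -sum(p_i * log2(p_i)). Terms: -(1/3)*log2(1/3) = 0.528321; -(3/7)*log2(3/7) = 0.523882; -(1/7)*log2(1/7) = 0.401051; -(2/21)*log2(2/21) = 0.323078. H = 0.528321 + 0.523882 + 0.401051 + 0.323078 = 1.7763

1.7763 bits


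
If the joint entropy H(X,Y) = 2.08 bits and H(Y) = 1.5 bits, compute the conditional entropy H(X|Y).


H(X|Y) = H(X,Y) - H(Y) = 2.08 - 1.5 = 0.58

0.58 bits


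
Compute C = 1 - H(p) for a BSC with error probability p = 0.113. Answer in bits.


H(p) = -p*log2(p) - (1-p)*log2(1-p) = -0.113*log2(0.113) - 0.887*log2(0.887) = 0.355453 + 0.153446 = 0.5089. C = 1 - H(p) = 1 - 0.5089 = 0.4911

0.4911 bits


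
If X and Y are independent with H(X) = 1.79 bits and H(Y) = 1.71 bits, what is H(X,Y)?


For independent variables, H(X,Y) = H(X) + H(Y) = 1.79 + 1.71 = 3.5

3.5 bits


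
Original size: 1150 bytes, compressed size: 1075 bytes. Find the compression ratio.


Ratio = original / compressed = 1150 / 1075 = 1.0698

1.0698


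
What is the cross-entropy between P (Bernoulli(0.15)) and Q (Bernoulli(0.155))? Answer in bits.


H(P,Q) = -p*log2(q) - (1-p)*log2(1-q). -0.15*log2(0.155) = 0.403449; -0.85*log2(0.845) = 0.206530. H(P,Q) = 0.403449 + 0.206530 = 0.61

0.61 bits


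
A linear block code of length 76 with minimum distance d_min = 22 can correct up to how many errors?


Correction capability = floor((d-1)/2) = floor((22-1)/2) = 10

10 errors


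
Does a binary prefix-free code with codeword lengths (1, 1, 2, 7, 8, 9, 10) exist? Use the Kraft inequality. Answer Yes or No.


Kraft sum = sum(2^(-l_i)) = 1.2646, need <= 1. Result: violated (a binary prefix-free code with these lengths cannot exist)

No


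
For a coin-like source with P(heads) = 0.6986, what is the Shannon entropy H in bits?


H = -p*log2(p) - (1-p)*log2(1-p). -0.6986*log2(0.6986) = 0.361499; -0.3014*log2(0.3014) = 0.521497. H = 0.361499 + 0.521497 = 0.883

0.883 bits


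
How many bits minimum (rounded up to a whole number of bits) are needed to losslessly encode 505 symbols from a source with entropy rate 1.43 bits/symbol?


Minimum bits >= n * H = 505 * 1.43 = 722.15, rounded up to a whole number of bits = 723

723 bits


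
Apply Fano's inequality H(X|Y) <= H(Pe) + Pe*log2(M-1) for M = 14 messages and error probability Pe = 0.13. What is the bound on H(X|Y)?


H(Pe) = -Pe*log2(Pe) - (1-Pe)*log2(1-Pe) = -0.13*log2(0.13) - 0.87*log2(0.87) = 0.382644 + 0.174794 = 0.5574. Pe*log2(M-1) = 0.13*log2(13) = 0.481057. Bound = H(Pe) + Pe*log2(M-1) = 0.382644 + 0.174794 + 0.481057 = 1.0385

1.0385 bits


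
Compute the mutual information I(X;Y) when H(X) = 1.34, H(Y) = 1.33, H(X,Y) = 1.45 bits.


I(X;Y) = H(X) + H(Y) - H(X,Y) = 1.34 + 1.33 - 1.45 = 1.22

1.22 bits


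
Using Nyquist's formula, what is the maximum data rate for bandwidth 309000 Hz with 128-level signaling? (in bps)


Rate = 2 * B * log2(M) = 2 * 309000 * 7.0 = 4326000.0

4326000.0 bps


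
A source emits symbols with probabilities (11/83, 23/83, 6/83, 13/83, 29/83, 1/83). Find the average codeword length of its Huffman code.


Huffman construction (repeatedly merge the two least-probable nodes; each merge adds 1 bit to every symbol beneath it): 1/83 + 6/83 = 7/83; 7/83 + 11/83 = 18/83; 13/83 + 18/83 = 31/83; 23/83 + 29/83 = 52/83; 31/83 + 52/83 = 1. Resulting codeword lengths (in the order the probabilities were given): (3, 2, 4, 2, 2, 4). L_avg = sum(p_i * l_i) = 11/83*3 + 23/83*2 + 6/83*4 + 13/83*2 + 29/83*2 + 1/83*4 = 191/83 = 2.3012

2.3012 bits


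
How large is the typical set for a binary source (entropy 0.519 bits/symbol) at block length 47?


log2|A_typical| = nH = 47 * 0.519 = 24.393, so |A_typical| ~ 2^24.393 = 2.203e+07

2.203e+07


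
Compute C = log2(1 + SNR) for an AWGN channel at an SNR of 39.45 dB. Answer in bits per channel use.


SNR_linear = 10^(39.45/10) = 8810.4887; C = log2(1 + SNR_linear) = log2(1 + 8810.4887) = 13.1052

13.1052 bits/channel use


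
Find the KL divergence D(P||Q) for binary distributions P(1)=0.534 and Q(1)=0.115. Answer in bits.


KL = p*log2(p/q) + (1-p)*log2((1-p)/(1-q)) = 0.534*log2(0.534/0.115) + 0.466*log2(0.466/0.885) = 0.7517

0.7517 bits


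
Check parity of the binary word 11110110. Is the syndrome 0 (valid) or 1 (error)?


Syndrome = XOR of all bits = 1 XOR 1 XOR 1 XOR 1 XOR 0 XOR 1 XOR 1 XOR 0 = 0

0


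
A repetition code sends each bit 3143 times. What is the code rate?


Rate = k/n = 1/3143

1/3143


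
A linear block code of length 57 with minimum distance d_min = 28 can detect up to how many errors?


Detection capability = d_min - 1 = 28 - 1 = 27

27 errors


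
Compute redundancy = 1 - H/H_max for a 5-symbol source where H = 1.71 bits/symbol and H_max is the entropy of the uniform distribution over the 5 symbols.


H_max = log2(K) = log2(5) = 2.3219 bits/symbol. Redundancy = 1 - H/H_max = 1 - 1.71/2.3219 = 1 - 0.7365 = 0.2635

0.2635


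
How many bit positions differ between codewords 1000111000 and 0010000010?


Count differing positions: ^ . ^ . ^ ^ ^ . ^ . = 6 differences

6


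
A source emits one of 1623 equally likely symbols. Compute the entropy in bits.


H = log2(n) = log2(1623) = 10.6644

10.6644 bits


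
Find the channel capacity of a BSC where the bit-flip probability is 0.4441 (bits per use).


H(p) = -p*log2(p) - (1-p)*log2(1-p) = -0.4441*log2(0.4441) - 0.5559*log2(0.5559) = 0.520060 + 0.470904 = 0.991. C = 1 - H(p) = 1 - 0.991 = 0.009

0.009 bits


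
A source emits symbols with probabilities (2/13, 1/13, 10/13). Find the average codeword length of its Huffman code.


Huffman construction (repeatedly merge the two least-probable nodes; each merge adds 1 bit to every symbol beneath it): 1/13 + 2/13 = 3/13; 3/13 + 10/13 = 1. Resulting codeword lengths (in the order the probabilities were given): (2, 2, 1). L_avg = sum(p_i * l_i) = 2/13*2 + 1/13*2 + 10/13*1 = 16/13 = 1.2308

1.2308 bits


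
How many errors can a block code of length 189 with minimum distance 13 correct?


Correction capability = floor((d-1)/2) = floor((13-1)/2) = 6

6 errors


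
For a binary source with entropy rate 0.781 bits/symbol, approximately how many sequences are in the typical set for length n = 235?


log2|A_typical| = nH = 235 * 0.781 = 183.535, so |A_typical| ~ 2^183.535 = 1.776e+55

1.776e+55


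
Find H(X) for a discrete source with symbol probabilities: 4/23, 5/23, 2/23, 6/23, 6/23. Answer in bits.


H = -sum(p_i * log2(p_i)). Terms: -(4/23)*log2(4/23) = 0.438880; -(5/23)*log2(5/23) = 0.478616; -(2/23)*log2(2/23) = 0.306397; -(6/23)*log2(6/23) = 0.505722; -(6/23)*log2(6/23) = 0.505722. H = 0.438880 + 0.478616 + 0.306397 + 0.505722 + 0.505722 = 2.2353

2.2353 bits


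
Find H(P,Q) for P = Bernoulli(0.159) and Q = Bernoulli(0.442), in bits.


H(P,Q) = -p*log2(q) - (1-p)*log2(1-q). -0.159*log2(0.442) = 0.187283; -0.841*log2(0.558) = 0.707839. H(P,Q) = 0.187283 + 0.707839 = 0.8951

0.8951 bits


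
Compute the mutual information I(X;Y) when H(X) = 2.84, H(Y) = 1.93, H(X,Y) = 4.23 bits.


I(X;Y) = H(X) + H(Y) - H(X,Y) = 2.84 + 1.93 - 4.23 = 0.54

0.54 bits


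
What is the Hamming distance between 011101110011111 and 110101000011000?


Count differing positions: ^ . ^ . . . ^ ^ . . . . ^ ^ ^ = 7 differences

7


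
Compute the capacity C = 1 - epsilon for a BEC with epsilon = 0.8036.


C = 1 - epsilon = 1 - 0.8036 = 0.1964

0.1964 bits


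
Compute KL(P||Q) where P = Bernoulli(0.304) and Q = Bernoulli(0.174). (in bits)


KL = p*log2(p/q) + (1-p)*log2((1-p)/(1-q)) = 0.304*log2(0.304/0.174) + 0.696*log2(0.696/0.826) = 0.0728

0.0728 bits


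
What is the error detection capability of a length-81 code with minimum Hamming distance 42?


Detection capability = d_min - 1 = 42 - 1 = 41

41 errors


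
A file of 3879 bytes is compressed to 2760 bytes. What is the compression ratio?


Ratio = original / compressed = 3879 / 2760 = 1.4054

1.4054


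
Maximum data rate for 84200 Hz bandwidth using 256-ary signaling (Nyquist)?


Rate = 2 * B * log2(M) = 2 * 84200 * 8.0 = 1347200.0

1347200.0 bps


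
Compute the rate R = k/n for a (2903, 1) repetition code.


Rate = k/n = 1/2903

1/2903


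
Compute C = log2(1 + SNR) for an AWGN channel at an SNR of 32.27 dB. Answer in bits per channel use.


SNR_linear = 10^(32.27/10) = 1686.553; C = log2(1 + SNR_linear) = log2(1 + 1686.553) = 10.7207

10.7207 bits/channel use


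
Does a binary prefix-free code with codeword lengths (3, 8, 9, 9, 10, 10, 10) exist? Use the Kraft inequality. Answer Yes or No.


Kraft sum = sum(2^(-l_i)) = 0.1357, need <= 1. Result: satisfied (a binary prefix-free code with these lengths exists)

Yes


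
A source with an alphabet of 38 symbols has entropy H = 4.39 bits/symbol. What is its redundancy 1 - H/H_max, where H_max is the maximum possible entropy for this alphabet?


H_max = log2(K) = log2(38) = 5.2479 bits/symbol. Redundancy = 1 - H/H_max = 1 - 4.39/5.2479 = 1 - 0.8365 = 0.1635

0.1635


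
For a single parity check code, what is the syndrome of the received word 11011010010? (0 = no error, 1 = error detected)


Syndrome = XOR of all bits = 1 XOR 1 XOR 0 XOR 1 XOR 1 XOR 0 XOR 1 XOR 0 XOR 0 XOR 1 XOR 0 = 0

0


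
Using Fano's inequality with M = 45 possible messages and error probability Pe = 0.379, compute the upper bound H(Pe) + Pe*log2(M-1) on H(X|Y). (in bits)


H(Pe) = -Pe*log2(Pe) - (1-Pe)*log2(1-Pe) = -0.379*log2(0.379) - 0.621*log2(0.621) = 0.530498 + 0.426835 = 0.9573. Pe*log2(M-1) = 0.379*log2(44) = 2.069125. Bound = H(Pe) + Pe*log2(M-1) = 0.530498 + 0.426835 + 2.069125 = 3.0265

3.0265 bits


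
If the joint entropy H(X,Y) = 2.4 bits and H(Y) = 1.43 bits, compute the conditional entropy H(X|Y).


H(X|Y) = H(X,Y) - H(Y) = 2.4 - 1.43 = 0.97

0.97 bits


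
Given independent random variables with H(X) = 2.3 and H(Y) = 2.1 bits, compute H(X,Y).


For independent variables, H(X,Y) = H(X) + H(Y) = 2.3 + 2.1 = 4.4

4.4 bits


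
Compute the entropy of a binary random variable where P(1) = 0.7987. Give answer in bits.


H = -p*log2(p) - (1-p)*log2(1-p). -0.7987*log2(0.7987) = 0.258998; -0.2013*log2(0.2013) = 0.465523. H = 0.258998 + 0.465523 = 0.7245

0.7245 bits


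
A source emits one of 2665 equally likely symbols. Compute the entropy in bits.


H = log2(n) = log2(2665) = 11.3799

11.3799 bits


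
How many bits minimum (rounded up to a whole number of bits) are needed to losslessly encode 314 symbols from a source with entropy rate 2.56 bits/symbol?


Minimum bits >= n * H = 314 * 2.56 = 803.84, rounded up to a whole number of bits = 804

804 bits


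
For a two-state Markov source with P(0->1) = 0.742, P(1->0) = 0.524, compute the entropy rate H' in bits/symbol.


Stationary distribution: pi_0 = p10/(p01+p10) = 0.4139, pi_1 = 0.5861. Entropy rate H' = pi_0*H(p01) + pi_1*H(p10) = 0.4139*0.8237 + 0.5861*0.9983 = 0.9261

0.9261 bits/symbol


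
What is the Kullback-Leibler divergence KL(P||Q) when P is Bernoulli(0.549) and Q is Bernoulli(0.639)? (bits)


KL = p*log2(p/q) + (1-p)*log2((1-p)/(1-q)) = 0.549*log2(0.549/0.639) + 0.451*log2(0.451/0.361) = 0.0246

0.0246 bits


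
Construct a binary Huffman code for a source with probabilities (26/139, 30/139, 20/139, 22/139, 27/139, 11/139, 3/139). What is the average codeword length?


Huffman construction (repeatedly merge the two least-probable nodes; each merge adds 1 bit to every symbol beneath it): 3/139 + 11/139 = 14/139; 14/139 + 20/139 = 34/139; 22/139 + 26/139 = 48/139; 27/139 + 30/139 = 57/139; 34/139 + 48/139 = 82/139; 57/139 + 82/139 = 1. Resulting codeword lengths (in the order the probabilities were given): (3, 2, 3, 3, 2, 4, 4). L_avg = sum(p_i * l_i) = 26/139*3 + 30/139*2 + 20/139*3 + 22/139*3 + 27/139*2 + 11/139*4 + 3/139*4 = 374/139 = 2.6906

2.6906 bits


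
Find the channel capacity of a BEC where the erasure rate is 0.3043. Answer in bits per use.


C = 1 - epsilon = 1 - 0.3043 = 0.6957

0.6957 bits


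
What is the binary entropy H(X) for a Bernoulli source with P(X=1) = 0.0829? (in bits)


H = -p*log2(p) - (1-p)*log2(1-p). -0.0829*log2(0.0829) = 0.297817; -0.9171*log2(0.9171) = 0.114499. H = 0.297817 + 0.114499 = 0.4123

0.4123 bits


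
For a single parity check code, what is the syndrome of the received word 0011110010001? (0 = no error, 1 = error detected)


Syndrome = XOR of all bits = 0 XOR 0 XOR 1 XOR 1 XOR 1 XOR 1 XOR 0 XOR 0 XOR 1 XOR 0 XOR 0 XOR 0 XOR 1 = 0

0


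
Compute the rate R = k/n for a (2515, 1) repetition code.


Rate = k/n = 1/2515

1/2515


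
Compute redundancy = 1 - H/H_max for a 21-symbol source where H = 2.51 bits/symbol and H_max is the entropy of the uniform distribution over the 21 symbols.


H_max = log2(K) = log2(21) = 4.3923 bits/symbol. Redundancy = 1 - H/H_max = 1 - 2.51/4.3923 = 1 - 0.5715 = 0.4285

0.4285


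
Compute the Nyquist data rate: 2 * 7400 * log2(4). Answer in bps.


Rate = 2 * B * log2(M) = 2 * 7400 * 2.0 = 29600.0

29600.0 bps


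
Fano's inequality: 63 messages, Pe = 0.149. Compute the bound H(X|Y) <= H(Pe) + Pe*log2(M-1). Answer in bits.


H(Pe) = -Pe*log2(Pe) - (1-Pe)*log2(1-Pe) = -0.149*log2(0.149) - 0.851*log2(0.851) = 0.409246 + 0.198086 = 0.6073. Pe*log2(M-1) = 0.149*log2(62) = 0.887175. Bound = H(Pe) + Pe*log2(M-1) = 0.409246 + 0.198086 + 0.887175 = 1.4945

1.4945 bits


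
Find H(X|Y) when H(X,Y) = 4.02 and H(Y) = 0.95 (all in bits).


H(X|Y) = H(X,Y) - H(Y) = 4.02 - 0.95 = 3.07

3.07 bits


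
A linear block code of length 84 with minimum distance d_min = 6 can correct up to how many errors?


Correction capability = floor((d-1)/2) = floor((6-1)/2) = 2

2 errors


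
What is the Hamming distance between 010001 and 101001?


Count differing positions: ^ ^ ^ . . . = 3 differences

3


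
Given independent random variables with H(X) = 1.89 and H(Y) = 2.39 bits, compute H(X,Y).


For independent variables, H(X,Y) = H(X) + H(Y) = 1.89 + 2.39 = 4.28

4.28 bits


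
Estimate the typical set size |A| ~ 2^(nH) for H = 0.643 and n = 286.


log2|A_typical| = nH = 286 * 0.643 = 183.898, so |A_typical| ~ 2^183.898 = 2.285e+55

2.285e+55


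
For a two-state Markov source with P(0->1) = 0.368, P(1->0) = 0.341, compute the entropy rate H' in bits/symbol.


Stationary distribution: pi_0 = p10/(p01+p10) = 0.481, pi_1 = 0.519. Entropy rate H' = pi_0*H(p01) + pi_1*H(p10) = 0.481*0.9491 + 0.519*0.9258 = 0.937

0.937 bits/symbol


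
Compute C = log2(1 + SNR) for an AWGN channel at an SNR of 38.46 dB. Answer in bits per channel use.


SNR_linear = 10^(38.46/10) = 7014.553; C = log2(1 + SNR_linear) = log2(1 + 7014.553) = 12.7763

12.7763 bits/channel use


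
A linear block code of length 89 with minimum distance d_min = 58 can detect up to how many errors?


Detection capability = d_min - 1 = 58 - 1 = 57

57 errors


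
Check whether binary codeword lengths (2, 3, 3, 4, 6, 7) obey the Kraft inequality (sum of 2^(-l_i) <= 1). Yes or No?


Kraft sum = sum(2^(-l_i)) = 0.5859, need <= 1. Result: satisfied (a binary prefix-free code with these lengths exists)

Yes


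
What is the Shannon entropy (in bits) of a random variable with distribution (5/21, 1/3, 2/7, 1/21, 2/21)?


H = -sum(p_i * log2(p_i)). Terms: -(5/21)*log2(5/21) = 0.492950; -(1/3)*log2(1/3) = 0.528321; -(2/7)*log2(2/7) = 0.516387; -(1/21)*log2(1/21) = 0.209158; -(2/21)*log2(2/21) = 0.323078. H = 0.492950 + 0.528321 + 0.516387 + 0.209158 + 0.323078 = 2.0699

2.0699 bits


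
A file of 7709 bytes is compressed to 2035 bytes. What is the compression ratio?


Ratio = original / compressed = 7709 / 2035 = 3.7882

3.7882


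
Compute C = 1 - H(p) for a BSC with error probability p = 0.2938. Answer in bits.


H(p) = -p*log2(p) - (1-p)*log2(1-p) = -0.2938*log2(0.2938) - 0.7062*log2(0.7062) = 0.519172 + 0.354407 = 0.8736. C = 1 - H(p) = 1 - 0.8736 = 0.1264

0.1264 bits


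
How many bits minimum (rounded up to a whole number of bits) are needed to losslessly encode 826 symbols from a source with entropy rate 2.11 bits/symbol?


Minimum bits >= n * H = 826 * 2.11 = 1742.86, rounded up to a whole number of bits = 1743

1743 bits


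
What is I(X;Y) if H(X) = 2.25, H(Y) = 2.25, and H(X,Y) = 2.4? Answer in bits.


I(X;Y) = H(X) + H(Y) - H(X,Y) = 2.25 + 2.25 - 2.4 = 2.1

2.1 bits


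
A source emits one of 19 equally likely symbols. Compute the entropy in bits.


H = log2(n) = log2(19) = 4.2479

4.2479 bits


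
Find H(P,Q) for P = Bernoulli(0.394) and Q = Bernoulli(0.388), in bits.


H(P,Q) = -p*log2(q) - (1-p)*log2(1-q). -0.394*log2(0.388) = 0.538153; -0.606*log2(0.612) = 0.429288. H(P,Q) = 0.538153 + 0.429288 = 0.9674

0.9674 bits


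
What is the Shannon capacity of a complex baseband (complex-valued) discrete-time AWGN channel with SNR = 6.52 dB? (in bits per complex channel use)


SNR_linear = 10^(6.52/10) = 4.4875; C = log2(1 + SNR_linear) = log2(1 + 4.4875) = 2.4561

2.4561 bits/channel use


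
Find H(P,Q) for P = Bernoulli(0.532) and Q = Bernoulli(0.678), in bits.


H(P,Q) = -p*log2(q) - (1-p)*log2(1-q). -0.532*log2(0.678) = 0.298262; -0.468*log2(0.322) = 0.765118. H(P,Q) = 0.298262 + 0.765118 = 1.0634

1.0634 bits


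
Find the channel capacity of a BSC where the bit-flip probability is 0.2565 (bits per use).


H(p) = -p*log2(p) - (1-p)*log2(1-p) = -0.2565*log2(0.2565) - 0.7435*log2(0.7435) = 0.503502 + 0.317917 = 0.8214. C = 1 - H(p) = 1 - 0.8214 = 0.1786

0.1786 bits


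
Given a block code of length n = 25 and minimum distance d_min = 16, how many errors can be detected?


Detection capability = d_min - 1 = 16 - 1 = 15

15 errors


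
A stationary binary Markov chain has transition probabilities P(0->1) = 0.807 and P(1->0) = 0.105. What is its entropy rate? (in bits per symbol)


Stationary distribution: pi_0 = p10/(p01+p10) = 0.1151, pi_1 = 0.8849. Entropy rate H' = pi_0*H(p01) + pi_1*H(p10) = 0.1151*0.7077 + 0.8849*0.4846 = 0.5103

0.5103 bits/symbol


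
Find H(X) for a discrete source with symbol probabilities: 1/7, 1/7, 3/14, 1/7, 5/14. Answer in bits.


H = -sum(p_i * log2(p_i)). Terms: -(1/7)*log2(1/7) = 0.401051; -(1/7)*log2(1/7) = 0.401051; -(3/14)*log2(3/14) = 0.476227; -(1/7)*log2(1/7) = 0.401051; -(5/14)*log2(5/14) = 0.530510. H = 0.401051 + 0.401051 + 0.476227 + 0.401051 + 0.530510 = 2.2099

2.2099 bits


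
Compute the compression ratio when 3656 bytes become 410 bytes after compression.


Ratio = original / compressed = 3656 / 410 = 8.9171

8.9171


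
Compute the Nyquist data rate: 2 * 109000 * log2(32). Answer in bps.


Rate = 2 * B * log2(M) = 2 * 109000 * 5.0 = 1090000.0

1090000.0 bps


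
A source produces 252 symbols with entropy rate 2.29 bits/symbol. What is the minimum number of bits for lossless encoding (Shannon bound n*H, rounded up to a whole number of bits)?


Minimum bits >= n * H = 252 * 2.29 = 577.08, rounded up to a whole number of bits = 578

578 bits


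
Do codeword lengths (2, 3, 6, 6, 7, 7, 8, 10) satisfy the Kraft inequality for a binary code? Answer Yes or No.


Kraft sum = sum(2^(-l_i)) = 0.4268, need <= 1. Result: satisfied (a binary prefix-free code with these lengths exists)

Yes


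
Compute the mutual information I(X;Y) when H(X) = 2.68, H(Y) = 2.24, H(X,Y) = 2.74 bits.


I(X;Y) = H(X) + H(Y) - H(X,Y) = 2.68 + 2.24 - 2.74 = 2.18

2.18 bits


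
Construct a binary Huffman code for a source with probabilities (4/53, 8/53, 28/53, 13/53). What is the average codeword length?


Huffman construction (repeatedly merge the two least-probable nodes; each merge adds 1 bit to every symbol beneath it): 4/53 + 8/53 = 12/53; 12/53 + 13/53 = 25/53; 25/53 + 28/53 = 1. Resulting codeword lengths (in the order the probabilities were given): (3, 3, 1, 2). L_avg = sum(p_i * l_i) = 4/53*3 + 8/53*3 + 28/53*1 + 13/53*2 = 90/53 = 1.6981

1.6981 bits


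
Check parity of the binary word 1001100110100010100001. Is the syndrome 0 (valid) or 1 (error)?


Syndrome = XOR of all bits = 1 XOR 0 XOR 0 XOR 1 XOR 1 XOR 0 XOR 0 XOR 1 XOR 1 XOR 0 XOR 1 XOR 0 XOR 0 XOR 0 XOR 1 XOR 0 XOR 1 XOR 0 XOR 0 XOR 0 XOR 0 XOR 1 = 1

1


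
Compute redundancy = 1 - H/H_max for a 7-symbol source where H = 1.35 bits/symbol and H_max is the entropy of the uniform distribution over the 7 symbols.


H_max = log2(K) = log2(7) = 2.8074 bits/symbol. Redundancy = 1 - H/H_max = 1 - 1.35/2.8074 = 1 - 0.4809 = 0.5191

0.5191


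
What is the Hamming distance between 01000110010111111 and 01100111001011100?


Count differing positions: . . ^ . . . . ^ . ^ ^ ^ . . . ^ ^ = 7 differences

7


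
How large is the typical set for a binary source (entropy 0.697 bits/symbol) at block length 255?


log2|A_typical| = nH = 255 * 0.697 = 177.735, so |A_typical| ~ 2^177.735 = 3.188e+53

3.188e+53


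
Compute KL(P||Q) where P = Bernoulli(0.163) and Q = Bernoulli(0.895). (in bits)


KL = p*log2(p/q) + (1-p)*log2((1-p)/(1-q)) = 0.163*log2(0.163/0.895) + 0.837*log2(0.837/0.105) = 2.1062

2.1062 bits


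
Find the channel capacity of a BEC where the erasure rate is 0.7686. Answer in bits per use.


C = 1 - epsilon = 1 - 0.7686 = 0.2314

0.2314 bits


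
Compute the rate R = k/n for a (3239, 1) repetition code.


Rate = k/n = 1/3239

1/3239


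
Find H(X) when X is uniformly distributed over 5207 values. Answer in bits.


H = log2(n) = log2(5207) = 12.3462

12.3462 bits


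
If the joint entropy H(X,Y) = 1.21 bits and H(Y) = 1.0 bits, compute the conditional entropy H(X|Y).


H(X|Y) = H(X,Y) - H(Y) = 1.21 - 1.0 = 0.21

0.21 bits


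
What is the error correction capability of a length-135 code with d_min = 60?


Correction capability = floor((d-1)/2) = floor((60-1)/2) = 29

29 errors


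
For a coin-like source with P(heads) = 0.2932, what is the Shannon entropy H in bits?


H = -p*log2(p) - (1-p)*log2(1-p). -0.2932*log2(0.2932) = 0.518977; -0.7068*log2(0.7068) = 0.353842. H = 0.518977 + 0.353842 = 0.8728

0.8728 bits


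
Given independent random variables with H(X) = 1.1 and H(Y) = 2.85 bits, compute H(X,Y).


For independent variables, H(X,Y) = H(X) + H(Y) = 1.1 + 2.85 = 3.95

3.95 bits


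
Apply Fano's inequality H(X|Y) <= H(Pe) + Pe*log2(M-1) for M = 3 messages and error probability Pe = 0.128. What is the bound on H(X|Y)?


H(Pe) = -Pe*log2(Pe) - (1-Pe)*log2(1-Pe) = -0.128*log2(0.128) - 0.872*log2(0.872) = 0.379620 + 0.172307 = 0.5519. Pe*log2(M-1) = 0.128*log2(2) = 0.128000. Bound = H(Pe) + Pe*log2(M-1) = 0.379620 + 0.172307 + 0.128000 = 0.6799

0.6799 bits


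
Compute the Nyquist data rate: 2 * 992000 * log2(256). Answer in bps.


Rate = 2 * B * log2(M) = 2 * 992000 * 8.0 = 15872000.0

15872000.0 bps


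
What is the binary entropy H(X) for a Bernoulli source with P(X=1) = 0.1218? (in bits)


H = -p*log2(p) - (1-p)*log2(1-p). -0.1218*log2(0.1218) = 0.369957; -0.8782*log2(0.8782) = 0.164556. H = 0.369957 + 0.164556 = 0.5345

0.5345 bits


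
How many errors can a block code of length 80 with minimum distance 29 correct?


Correction capability = floor((d-1)/2) = floor((29-1)/2) = 14

14 errors


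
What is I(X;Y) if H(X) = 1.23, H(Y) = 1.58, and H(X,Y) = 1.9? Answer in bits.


I(X;Y) = H(X) + H(Y) - H(X,Y) = 1.23 + 1.58 - 1.9 = 0.91

0.91 bits


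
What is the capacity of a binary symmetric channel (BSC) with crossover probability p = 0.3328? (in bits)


H(p) = -p*log2(p) - (1-p)*log2(1-p) = -0.3328*log2(0.3328) - 0.6672*log2(0.6672) = 0.528244 + 0.389517 = 0.9178. C = 1 - H(p) = 1 - 0.9178 = 0.0822

0.0822 bits


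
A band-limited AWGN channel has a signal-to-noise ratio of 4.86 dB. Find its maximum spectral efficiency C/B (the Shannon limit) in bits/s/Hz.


SNR_linear = 10^(4.86/10) = 3.062; C/B = log2(1 + SNR_linear) = log2(1 + 3.062) = 2.0222

2.0222 bits/s/Hz


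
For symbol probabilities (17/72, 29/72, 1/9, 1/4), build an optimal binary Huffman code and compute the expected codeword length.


Huffman construction (repeatedly merge the two least-probable nodes; each merge adds 1 bit to every symbol beneath it): 1/9 + 17/72 = 25/72; 1/4 + 25/72 = 43/72; 29/72 + 43/72 = 1. Resulting codeword lengths (in the order the probabilities were given): (3, 1, 3, 2). L_avg = sum(p_i * l_i) = 17/72*3 + 29/72*1 + 1/9*3 + 1/4*2 = 35/18 = 1.9444

1.9444 bits


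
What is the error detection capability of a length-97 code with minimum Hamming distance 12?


Detection capability = d_min - 1 = 12 - 1 = 11

11 errors


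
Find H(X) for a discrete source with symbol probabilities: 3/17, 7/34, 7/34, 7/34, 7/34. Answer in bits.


H = -sum(p_i * log2(p_i)). Terms: -(3/17)*log2(3/17) = 0.441618; -(7/34)*log2(7/34) = 0.469434; -(7/34)*log2(7/34) = 0.469434; -(7/34)*log2(7/34) = 0.469434; -(7/34)*log2(7/34) = 0.469434. H = 0.441618 + 0.469434 + 0.469434 + 0.469434 + 0.469434 = 2.3194

2.3194 bits


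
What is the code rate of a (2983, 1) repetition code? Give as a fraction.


Rate = k/n = 1/2983

1/2983


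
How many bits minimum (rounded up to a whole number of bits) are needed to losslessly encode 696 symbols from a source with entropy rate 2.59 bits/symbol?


Minimum bits >= n * H = 696 * 2.59 = 1802.64, rounded up to a whole number of bits = 1803

1803 bits


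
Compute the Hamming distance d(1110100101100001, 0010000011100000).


Count differing positions: ^ ^ . . ^ . . ^ ^ . . . . . . ^ = 6 differences

6


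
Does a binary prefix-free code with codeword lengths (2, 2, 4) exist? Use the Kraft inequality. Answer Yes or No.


Kraft sum = sum(2^(-l_i)) = 0.5625, need <= 1. Result: satisfied (a binary prefix-free code with these lengths exists)

Yes


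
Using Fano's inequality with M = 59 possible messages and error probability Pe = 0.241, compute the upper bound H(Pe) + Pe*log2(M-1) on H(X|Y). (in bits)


H(Pe) = -Pe*log2(Pe) - (1-Pe)*log2(1-Pe) = -0.241*log2(0.241) - 0.759*log2(0.759) = 0.494748 + 0.301952 = 0.7967. Pe*log2(M-1) = 0.241*log2(58) = 1.411773. Bound = H(Pe) + Pe*log2(M-1) = 0.494748 + 0.301952 + 1.411773 = 2.2085

2.2085 bits


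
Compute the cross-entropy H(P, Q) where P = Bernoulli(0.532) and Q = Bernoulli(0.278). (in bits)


H(P,Q) = -p*log2(q) - (1-p)*log2(1-q). -0.532*log2(0.278) = 0.982521; -0.468*log2(0.722) = 0.219927. H(P,Q) = 0.982521 + 0.219927 = 1.2024

1.2024 bits


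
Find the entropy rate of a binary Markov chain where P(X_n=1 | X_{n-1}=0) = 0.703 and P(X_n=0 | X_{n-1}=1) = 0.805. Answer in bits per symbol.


Stationary distribution: pi_0 = p10/(p01+p10) = 0.5338, pi_1 = 0.4662. Entropy rate H' = pi_0*H(p01) + pi_1*H(p10) = 0.5338*0.8776 + 0.4662*0.7118 = 0.8003

0.8003 bits/symbol


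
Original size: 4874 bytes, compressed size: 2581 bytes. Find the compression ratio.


Ratio = original / compressed = 4874 / 2581 = 1.8884

1.8884


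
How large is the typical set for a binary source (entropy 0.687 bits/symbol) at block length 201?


log2|A_typical| = nH = 201 * 0.687 = 138.087, so |A_typical| ~ 2^138.087 = 3.701e+41

3.701e+41


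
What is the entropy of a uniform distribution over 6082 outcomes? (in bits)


H = log2(n) = log2(6082) = 12.5703

12.5703 bits


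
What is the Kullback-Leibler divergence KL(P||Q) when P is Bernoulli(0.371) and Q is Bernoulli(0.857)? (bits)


KL = p*log2(p/q) + (1-p)*log2((1-p)/(1-q)) = 0.371*log2(0.371/0.857) + 0.629*log2(0.629/0.143) = 0.8961

0.8961 bits
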